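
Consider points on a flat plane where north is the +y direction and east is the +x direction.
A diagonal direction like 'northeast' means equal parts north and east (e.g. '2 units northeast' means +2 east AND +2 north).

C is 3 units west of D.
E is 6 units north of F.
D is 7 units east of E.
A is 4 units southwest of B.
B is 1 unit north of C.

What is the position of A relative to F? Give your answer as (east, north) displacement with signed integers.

Answer: A is at (east=0, north=3) relative to F.

Derivation:
Place F at the origin (east=0, north=0).
  E is 6 units north of F: delta (east=+0, north=+6); E at (east=0, north=6).
  D is 7 units east of E: delta (east=+7, north=+0); D at (east=7, north=6).
  C is 3 units west of D: delta (east=-3, north=+0); C at (east=4, north=6).
  B is 1 unit north of C: delta (east=+0, north=+1); B at (east=4, north=7).
  A is 4 units southwest of B: delta (east=-4, north=-4); A at (east=0, north=3).
Therefore A relative to F: (east=0, north=3).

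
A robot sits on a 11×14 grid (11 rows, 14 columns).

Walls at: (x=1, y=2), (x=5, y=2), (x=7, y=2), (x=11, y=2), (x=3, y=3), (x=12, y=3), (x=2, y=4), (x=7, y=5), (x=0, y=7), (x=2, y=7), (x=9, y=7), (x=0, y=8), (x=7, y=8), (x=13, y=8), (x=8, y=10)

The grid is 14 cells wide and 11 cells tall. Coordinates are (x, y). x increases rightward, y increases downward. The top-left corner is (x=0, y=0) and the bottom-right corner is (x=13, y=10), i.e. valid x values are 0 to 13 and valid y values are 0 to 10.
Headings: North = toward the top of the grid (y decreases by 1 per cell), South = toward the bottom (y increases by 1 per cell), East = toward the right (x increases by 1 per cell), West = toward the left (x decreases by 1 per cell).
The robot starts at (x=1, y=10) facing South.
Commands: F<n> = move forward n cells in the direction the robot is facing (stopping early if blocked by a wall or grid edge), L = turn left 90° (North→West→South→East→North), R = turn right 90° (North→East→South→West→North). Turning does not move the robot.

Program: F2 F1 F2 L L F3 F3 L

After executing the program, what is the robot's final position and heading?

Start: (x=1, y=10), facing South
  F2: move forward 0/2 (blocked), now at (x=1, y=10)
  F1: move forward 0/1 (blocked), now at (x=1, y=10)
  F2: move forward 0/2 (blocked), now at (x=1, y=10)
  L: turn left, now facing East
  L: turn left, now facing North
  F3: move forward 3, now at (x=1, y=7)
  F3: move forward 3, now at (x=1, y=4)
  L: turn left, now facing West
Final: (x=1, y=4), facing West

Answer: Final position: (x=1, y=4), facing West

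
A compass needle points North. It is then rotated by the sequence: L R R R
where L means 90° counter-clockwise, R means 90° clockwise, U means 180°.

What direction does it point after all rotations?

Answer: Final heading: South

Derivation:
Start: North
  L (left (90° counter-clockwise)) -> West
  R (right (90° clockwise)) -> North
  R (right (90° clockwise)) -> East
  R (right (90° clockwise)) -> South
Final: South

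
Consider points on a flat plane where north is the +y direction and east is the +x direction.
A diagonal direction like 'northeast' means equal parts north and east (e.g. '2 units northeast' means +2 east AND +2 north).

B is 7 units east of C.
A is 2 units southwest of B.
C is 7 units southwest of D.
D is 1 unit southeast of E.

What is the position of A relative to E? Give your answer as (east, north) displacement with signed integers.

Answer: A is at (east=-1, north=-10) relative to E.

Derivation:
Place E at the origin (east=0, north=0).
  D is 1 unit southeast of E: delta (east=+1, north=-1); D at (east=1, north=-1).
  C is 7 units southwest of D: delta (east=-7, north=-7); C at (east=-6, north=-8).
  B is 7 units east of C: delta (east=+7, north=+0); B at (east=1, north=-8).
  A is 2 units southwest of B: delta (east=-2, north=-2); A at (east=-1, north=-10).
Therefore A relative to E: (east=-1, north=-10).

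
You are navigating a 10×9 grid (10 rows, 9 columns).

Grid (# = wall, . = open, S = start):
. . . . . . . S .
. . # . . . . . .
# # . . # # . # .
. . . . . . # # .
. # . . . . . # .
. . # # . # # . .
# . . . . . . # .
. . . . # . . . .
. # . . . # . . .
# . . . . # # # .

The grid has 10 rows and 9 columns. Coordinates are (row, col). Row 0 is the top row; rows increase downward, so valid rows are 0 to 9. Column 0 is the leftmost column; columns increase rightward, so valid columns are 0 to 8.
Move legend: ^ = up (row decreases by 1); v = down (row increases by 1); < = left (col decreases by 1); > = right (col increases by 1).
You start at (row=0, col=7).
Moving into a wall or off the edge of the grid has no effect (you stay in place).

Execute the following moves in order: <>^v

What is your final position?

Answer: Final position: (row=1, col=7)

Derivation:
Start: (row=0, col=7)
  < (left): (row=0, col=7) -> (row=0, col=6)
  > (right): (row=0, col=6) -> (row=0, col=7)
  ^ (up): blocked, stay at (row=0, col=7)
  v (down): (row=0, col=7) -> (row=1, col=7)
Final: (row=1, col=7)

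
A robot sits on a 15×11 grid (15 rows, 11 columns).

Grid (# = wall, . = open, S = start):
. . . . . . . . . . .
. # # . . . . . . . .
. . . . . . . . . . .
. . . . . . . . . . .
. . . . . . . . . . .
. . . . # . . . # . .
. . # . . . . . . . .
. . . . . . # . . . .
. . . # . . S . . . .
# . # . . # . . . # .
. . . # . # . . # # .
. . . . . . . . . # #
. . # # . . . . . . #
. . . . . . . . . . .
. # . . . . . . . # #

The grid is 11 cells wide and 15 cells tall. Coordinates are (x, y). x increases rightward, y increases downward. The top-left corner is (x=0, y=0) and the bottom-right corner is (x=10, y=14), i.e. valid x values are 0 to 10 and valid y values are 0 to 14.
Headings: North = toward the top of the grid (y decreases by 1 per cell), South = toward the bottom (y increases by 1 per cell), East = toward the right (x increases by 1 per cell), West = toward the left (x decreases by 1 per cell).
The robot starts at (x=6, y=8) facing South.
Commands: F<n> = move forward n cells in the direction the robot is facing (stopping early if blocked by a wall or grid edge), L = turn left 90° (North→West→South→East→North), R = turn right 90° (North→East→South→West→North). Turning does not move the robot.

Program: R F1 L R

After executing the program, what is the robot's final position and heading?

Start: (x=6, y=8), facing South
  R: turn right, now facing West
  F1: move forward 1, now at (x=5, y=8)
  L: turn left, now facing South
  R: turn right, now facing West
Final: (x=5, y=8), facing West

Answer: Final position: (x=5, y=8), facing West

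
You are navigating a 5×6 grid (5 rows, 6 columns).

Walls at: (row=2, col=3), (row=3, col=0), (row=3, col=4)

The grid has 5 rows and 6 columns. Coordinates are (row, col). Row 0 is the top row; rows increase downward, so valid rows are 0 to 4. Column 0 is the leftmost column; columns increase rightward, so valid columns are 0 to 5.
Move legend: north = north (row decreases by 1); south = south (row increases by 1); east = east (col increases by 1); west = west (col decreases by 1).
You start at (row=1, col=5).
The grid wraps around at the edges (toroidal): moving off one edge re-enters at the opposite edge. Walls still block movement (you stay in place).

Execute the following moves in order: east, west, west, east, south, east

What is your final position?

Answer: Final position: (row=2, col=0)

Derivation:
Start: (row=1, col=5)
  east (east): (row=1, col=5) -> (row=1, col=0)
  west (west): (row=1, col=0) -> (row=1, col=5)
  west (west): (row=1, col=5) -> (row=1, col=4)
  east (east): (row=1, col=4) -> (row=1, col=5)
  south (south): (row=1, col=5) -> (row=2, col=5)
  east (east): (row=2, col=5) -> (row=2, col=0)
Final: (row=2, col=0)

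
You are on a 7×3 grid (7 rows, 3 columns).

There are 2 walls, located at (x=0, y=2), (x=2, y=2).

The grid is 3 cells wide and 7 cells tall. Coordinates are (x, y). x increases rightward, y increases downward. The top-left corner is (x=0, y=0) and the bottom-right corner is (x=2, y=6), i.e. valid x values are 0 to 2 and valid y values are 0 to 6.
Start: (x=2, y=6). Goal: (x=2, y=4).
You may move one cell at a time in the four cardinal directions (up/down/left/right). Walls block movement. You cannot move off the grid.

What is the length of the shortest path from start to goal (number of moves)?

Answer: Shortest path length: 2

Derivation:
BFS from (x=2, y=6) until reaching (x=2, y=4):
  Distance 0: (x=2, y=6)
  Distance 1: (x=2, y=5), (x=1, y=6)
  Distance 2: (x=2, y=4), (x=1, y=5), (x=0, y=6)  <- goal reached here
One shortest path (2 moves): (x=2, y=6) -> (x=2, y=5) -> (x=2, y=4)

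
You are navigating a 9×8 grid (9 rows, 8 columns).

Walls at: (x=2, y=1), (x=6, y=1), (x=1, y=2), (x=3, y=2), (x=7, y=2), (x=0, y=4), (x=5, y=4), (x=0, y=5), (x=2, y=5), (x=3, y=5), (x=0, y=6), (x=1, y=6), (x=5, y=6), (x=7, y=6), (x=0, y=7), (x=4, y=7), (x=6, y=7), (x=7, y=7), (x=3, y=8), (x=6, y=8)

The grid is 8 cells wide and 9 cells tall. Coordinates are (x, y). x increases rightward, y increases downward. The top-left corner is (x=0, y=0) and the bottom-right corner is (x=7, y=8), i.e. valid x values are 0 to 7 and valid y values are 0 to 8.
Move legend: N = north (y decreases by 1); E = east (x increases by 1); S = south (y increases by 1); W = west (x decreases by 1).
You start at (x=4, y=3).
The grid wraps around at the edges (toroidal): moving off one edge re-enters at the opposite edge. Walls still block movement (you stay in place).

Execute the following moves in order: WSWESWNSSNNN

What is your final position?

Start: (x=4, y=3)
  W (west): (x=4, y=3) -> (x=3, y=3)
  S (south): (x=3, y=3) -> (x=3, y=4)
  W (west): (x=3, y=4) -> (x=2, y=4)
  E (east): (x=2, y=4) -> (x=3, y=4)
  S (south): blocked, stay at (x=3, y=4)
  W (west): (x=3, y=4) -> (x=2, y=4)
  N (north): (x=2, y=4) -> (x=2, y=3)
  S (south): (x=2, y=3) -> (x=2, y=4)
  S (south): blocked, stay at (x=2, y=4)
  N (north): (x=2, y=4) -> (x=2, y=3)
  N (north): (x=2, y=3) -> (x=2, y=2)
  N (north): blocked, stay at (x=2, y=2)
Final: (x=2, y=2)

Answer: Final position: (x=2, y=2)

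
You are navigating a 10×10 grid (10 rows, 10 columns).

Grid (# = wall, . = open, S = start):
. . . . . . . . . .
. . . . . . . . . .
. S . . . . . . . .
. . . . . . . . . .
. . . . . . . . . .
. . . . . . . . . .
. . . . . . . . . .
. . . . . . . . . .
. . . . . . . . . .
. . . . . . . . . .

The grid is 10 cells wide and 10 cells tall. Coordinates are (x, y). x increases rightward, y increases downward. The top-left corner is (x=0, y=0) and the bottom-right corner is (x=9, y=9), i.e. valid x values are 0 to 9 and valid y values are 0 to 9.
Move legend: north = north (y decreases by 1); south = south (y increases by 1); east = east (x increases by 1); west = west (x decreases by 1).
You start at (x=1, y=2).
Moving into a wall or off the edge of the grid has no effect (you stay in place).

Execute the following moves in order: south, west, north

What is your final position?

Start: (x=1, y=2)
  south (south): (x=1, y=2) -> (x=1, y=3)
  west (west): (x=1, y=3) -> (x=0, y=3)
  north (north): (x=0, y=3) -> (x=0, y=2)
Final: (x=0, y=2)

Answer: Final position: (x=0, y=2)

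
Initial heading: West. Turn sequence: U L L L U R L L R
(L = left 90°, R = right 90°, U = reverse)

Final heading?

Start: West
  U (U-turn (180°)) -> East
  L (left (90° counter-clockwise)) -> North
  L (left (90° counter-clockwise)) -> West
  L (left (90° counter-clockwise)) -> South
  U (U-turn (180°)) -> North
  R (right (90° clockwise)) -> East
  L (left (90° counter-clockwise)) -> North
  L (left (90° counter-clockwise)) -> West
  R (right (90° clockwise)) -> North
Final: North

Answer: Final heading: North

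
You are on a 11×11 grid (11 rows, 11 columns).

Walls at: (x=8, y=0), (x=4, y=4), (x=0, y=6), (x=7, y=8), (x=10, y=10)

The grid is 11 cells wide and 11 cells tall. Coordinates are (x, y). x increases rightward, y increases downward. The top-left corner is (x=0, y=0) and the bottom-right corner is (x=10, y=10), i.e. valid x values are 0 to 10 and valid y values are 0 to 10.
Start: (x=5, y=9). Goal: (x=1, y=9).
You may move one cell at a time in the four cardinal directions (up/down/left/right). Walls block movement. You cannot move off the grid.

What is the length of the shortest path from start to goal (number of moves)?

BFS from (x=5, y=9) until reaching (x=1, y=9):
  Distance 0: (x=5, y=9)
  Distance 1: (x=5, y=8), (x=4, y=9), (x=6, y=9), (x=5, y=10)
  Distance 2: (x=5, y=7), (x=4, y=8), (x=6, y=8), (x=3, y=9), (x=7, y=9), (x=4, y=10), (x=6, y=10)
  Distance 3: (x=5, y=6), (x=4, y=7), (x=6, y=7), (x=3, y=8), (x=2, y=9), (x=8, y=9), (x=3, y=10), (x=7, y=10)
  Distance 4: (x=5, y=5), (x=4, y=6), (x=6, y=6), (x=3, y=7), (x=7, y=7), (x=2, y=8), (x=8, y=8), (x=1, y=9), (x=9, y=9), (x=2, y=10), (x=8, y=10)  <- goal reached here
One shortest path (4 moves): (x=5, y=9) -> (x=4, y=9) -> (x=3, y=9) -> (x=2, y=9) -> (x=1, y=9)

Answer: Shortest path length: 4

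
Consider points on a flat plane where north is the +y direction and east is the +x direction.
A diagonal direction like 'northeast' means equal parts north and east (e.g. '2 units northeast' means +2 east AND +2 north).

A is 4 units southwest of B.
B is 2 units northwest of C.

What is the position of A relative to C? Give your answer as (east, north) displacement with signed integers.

Answer: A is at (east=-6, north=-2) relative to C.

Derivation:
Place C at the origin (east=0, north=0).
  B is 2 units northwest of C: delta (east=-2, north=+2); B at (east=-2, north=2).
  A is 4 units southwest of B: delta (east=-4, north=-4); A at (east=-6, north=-2).
Therefore A relative to C: (east=-6, north=-2).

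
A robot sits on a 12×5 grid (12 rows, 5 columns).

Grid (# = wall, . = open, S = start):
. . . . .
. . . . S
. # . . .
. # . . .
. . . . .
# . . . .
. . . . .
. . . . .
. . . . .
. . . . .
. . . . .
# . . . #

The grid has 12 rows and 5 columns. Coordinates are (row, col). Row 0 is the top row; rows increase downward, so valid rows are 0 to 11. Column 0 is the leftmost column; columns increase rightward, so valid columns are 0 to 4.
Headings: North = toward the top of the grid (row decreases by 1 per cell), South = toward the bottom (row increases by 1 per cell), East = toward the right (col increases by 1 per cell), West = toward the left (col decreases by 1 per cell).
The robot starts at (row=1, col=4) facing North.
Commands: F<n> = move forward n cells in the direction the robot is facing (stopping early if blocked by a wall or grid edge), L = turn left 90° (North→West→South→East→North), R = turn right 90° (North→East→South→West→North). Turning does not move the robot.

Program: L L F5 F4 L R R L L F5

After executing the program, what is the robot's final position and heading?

Answer: Final position: (row=10, col=4), facing East

Derivation:
Start: (row=1, col=4), facing North
  L: turn left, now facing West
  L: turn left, now facing South
  F5: move forward 5, now at (row=6, col=4)
  F4: move forward 4, now at (row=10, col=4)
  L: turn left, now facing East
  R: turn right, now facing South
  R: turn right, now facing West
  L: turn left, now facing South
  L: turn left, now facing East
  F5: move forward 0/5 (blocked), now at (row=10, col=4)
Final: (row=10, col=4), facing East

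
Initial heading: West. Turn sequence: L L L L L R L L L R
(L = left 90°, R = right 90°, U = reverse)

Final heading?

Start: West
  L (left (90° counter-clockwise)) -> South
  L (left (90° counter-clockwise)) -> East
  L (left (90° counter-clockwise)) -> North
  L (left (90° counter-clockwise)) -> West
  L (left (90° counter-clockwise)) -> South
  R (right (90° clockwise)) -> West
  L (left (90° counter-clockwise)) -> South
  L (left (90° counter-clockwise)) -> East
  L (left (90° counter-clockwise)) -> North
  R (right (90° clockwise)) -> East
Final: East

Answer: Final heading: East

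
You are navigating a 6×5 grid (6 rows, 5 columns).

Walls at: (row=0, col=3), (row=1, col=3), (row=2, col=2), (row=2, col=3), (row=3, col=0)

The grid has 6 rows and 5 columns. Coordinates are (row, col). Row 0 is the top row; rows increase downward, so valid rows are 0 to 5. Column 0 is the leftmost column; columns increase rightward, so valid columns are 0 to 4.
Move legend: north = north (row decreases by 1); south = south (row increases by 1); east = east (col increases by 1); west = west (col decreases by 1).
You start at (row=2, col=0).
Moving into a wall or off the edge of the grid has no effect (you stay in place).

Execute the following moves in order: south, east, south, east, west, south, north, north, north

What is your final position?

Answer: Final position: (row=1, col=1)

Derivation:
Start: (row=2, col=0)
  south (south): blocked, stay at (row=2, col=0)
  east (east): (row=2, col=0) -> (row=2, col=1)
  south (south): (row=2, col=1) -> (row=3, col=1)
  east (east): (row=3, col=1) -> (row=3, col=2)
  west (west): (row=3, col=2) -> (row=3, col=1)
  south (south): (row=3, col=1) -> (row=4, col=1)
  north (north): (row=4, col=1) -> (row=3, col=1)
  north (north): (row=3, col=1) -> (row=2, col=1)
  north (north): (row=2, col=1) -> (row=1, col=1)
Final: (row=1, col=1)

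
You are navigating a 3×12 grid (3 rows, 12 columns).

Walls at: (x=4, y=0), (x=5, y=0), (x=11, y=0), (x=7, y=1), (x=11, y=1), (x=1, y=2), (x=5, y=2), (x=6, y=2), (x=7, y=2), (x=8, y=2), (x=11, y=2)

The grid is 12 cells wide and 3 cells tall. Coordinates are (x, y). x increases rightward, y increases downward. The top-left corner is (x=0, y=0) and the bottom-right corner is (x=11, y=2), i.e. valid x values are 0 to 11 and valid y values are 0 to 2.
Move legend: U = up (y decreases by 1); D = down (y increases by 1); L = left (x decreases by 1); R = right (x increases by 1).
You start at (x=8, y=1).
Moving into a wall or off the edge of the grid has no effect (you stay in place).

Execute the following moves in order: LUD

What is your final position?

Answer: Final position: (x=8, y=1)

Derivation:
Start: (x=8, y=1)
  L (left): blocked, stay at (x=8, y=1)
  U (up): (x=8, y=1) -> (x=8, y=0)
  D (down): (x=8, y=0) -> (x=8, y=1)
Final: (x=8, y=1)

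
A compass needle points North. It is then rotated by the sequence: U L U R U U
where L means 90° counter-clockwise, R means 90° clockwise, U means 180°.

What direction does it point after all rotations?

Start: North
  U (U-turn (180°)) -> South
  L (left (90° counter-clockwise)) -> East
  U (U-turn (180°)) -> West
  R (right (90° clockwise)) -> North
  U (U-turn (180°)) -> South
  U (U-turn (180°)) -> North
Final: North

Answer: Final heading: North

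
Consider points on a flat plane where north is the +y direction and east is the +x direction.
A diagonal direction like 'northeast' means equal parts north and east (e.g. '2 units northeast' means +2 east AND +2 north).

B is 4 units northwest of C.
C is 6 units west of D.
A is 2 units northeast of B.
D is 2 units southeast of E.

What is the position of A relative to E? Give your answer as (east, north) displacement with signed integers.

Place E at the origin (east=0, north=0).
  D is 2 units southeast of E: delta (east=+2, north=-2); D at (east=2, north=-2).
  C is 6 units west of D: delta (east=-6, north=+0); C at (east=-4, north=-2).
  B is 4 units northwest of C: delta (east=-4, north=+4); B at (east=-8, north=2).
  A is 2 units northeast of B: delta (east=+2, north=+2); A at (east=-6, north=4).
Therefore A relative to E: (east=-6, north=4).

Answer: A is at (east=-6, north=4) relative to E.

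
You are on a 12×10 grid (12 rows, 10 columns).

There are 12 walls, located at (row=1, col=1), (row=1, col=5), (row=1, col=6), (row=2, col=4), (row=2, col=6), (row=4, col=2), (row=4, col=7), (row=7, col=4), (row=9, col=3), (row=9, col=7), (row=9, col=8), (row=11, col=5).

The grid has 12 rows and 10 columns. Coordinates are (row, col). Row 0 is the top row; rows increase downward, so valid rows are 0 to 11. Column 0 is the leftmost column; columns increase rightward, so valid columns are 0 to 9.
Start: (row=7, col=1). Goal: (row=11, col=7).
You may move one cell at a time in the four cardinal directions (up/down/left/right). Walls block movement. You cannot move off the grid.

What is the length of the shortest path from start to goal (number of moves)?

Answer: Shortest path length: 10

Derivation:
BFS from (row=7, col=1) until reaching (row=11, col=7):
  Distance 0: (row=7, col=1)
  Distance 1: (row=6, col=1), (row=7, col=0), (row=7, col=2), (row=8, col=1)
  Distance 2: (row=5, col=1), (row=6, col=0), (row=6, col=2), (row=7, col=3), (row=8, col=0), (row=8, col=2), (row=9, col=1)
  Distance 3: (row=4, col=1), (row=5, col=0), (row=5, col=2), (row=6, col=3), (row=8, col=3), (row=9, col=0), (row=9, col=2), (row=10, col=1)
  Distance 4: (row=3, col=1), (row=4, col=0), (row=5, col=3), (row=6, col=4), (row=8, col=4), (row=10, col=0), (row=10, col=2), (row=11, col=1)
  Distance 5: (row=2, col=1), (row=3, col=0), (row=3, col=2), (row=4, col=3), (row=5, col=4), (row=6, col=5), (row=8, col=5), (row=9, col=4), (row=10, col=3), (row=11, col=0), (row=11, col=2)
  Distance 6: (row=2, col=0), (row=2, col=2), (row=3, col=3), (row=4, col=4), (row=5, col=5), (row=6, col=6), (row=7, col=5), (row=8, col=6), (row=9, col=5), (row=10, col=4), (row=11, col=3)
  Distance 7: (row=1, col=0), (row=1, col=2), (row=2, col=3), (row=3, col=4), (row=4, col=5), (row=5, col=6), (row=6, col=7), (row=7, col=6), (row=8, col=7), (row=9, col=6), (row=10, col=5), (row=11, col=4)
  Distance 8: (row=0, col=0), (row=0, col=2), (row=1, col=3), (row=3, col=5), (row=4, col=6), (row=5, col=7), (row=6, col=8), (row=7, col=7), (row=8, col=8), (row=10, col=6)
  Distance 9: (row=0, col=1), (row=0, col=3), (row=1, col=4), (row=2, col=5), (row=3, col=6), (row=5, col=8), (row=6, col=9), (row=7, col=8), (row=8, col=9), (row=10, col=7), (row=11, col=6)
  Distance 10: (row=0, col=4), (row=3, col=7), (row=4, col=8), (row=5, col=9), (row=7, col=9), (row=9, col=9), (row=10, col=8), (row=11, col=7)  <- goal reached here
One shortest path (10 moves): (row=7, col=1) -> (row=7, col=2) -> (row=7, col=3) -> (row=8, col=3) -> (row=8, col=4) -> (row=8, col=5) -> (row=8, col=6) -> (row=9, col=6) -> (row=10, col=6) -> (row=10, col=7) -> (row=11, col=7)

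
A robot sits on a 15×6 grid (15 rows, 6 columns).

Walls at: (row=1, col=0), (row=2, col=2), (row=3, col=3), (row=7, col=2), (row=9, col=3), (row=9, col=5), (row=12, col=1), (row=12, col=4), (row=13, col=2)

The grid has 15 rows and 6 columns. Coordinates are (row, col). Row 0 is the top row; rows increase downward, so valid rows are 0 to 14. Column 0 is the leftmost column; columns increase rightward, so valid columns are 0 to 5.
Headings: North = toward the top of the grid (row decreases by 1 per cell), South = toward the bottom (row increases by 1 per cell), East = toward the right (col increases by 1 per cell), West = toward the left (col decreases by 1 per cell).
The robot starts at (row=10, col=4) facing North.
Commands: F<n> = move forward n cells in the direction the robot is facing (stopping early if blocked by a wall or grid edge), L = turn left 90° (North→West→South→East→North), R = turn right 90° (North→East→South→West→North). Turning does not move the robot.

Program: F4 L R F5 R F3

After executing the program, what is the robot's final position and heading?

Answer: Final position: (row=1, col=5), facing East

Derivation:
Start: (row=10, col=4), facing North
  F4: move forward 4, now at (row=6, col=4)
  L: turn left, now facing West
  R: turn right, now facing North
  F5: move forward 5, now at (row=1, col=4)
  R: turn right, now facing East
  F3: move forward 1/3 (blocked), now at (row=1, col=5)
Final: (row=1, col=5), facing East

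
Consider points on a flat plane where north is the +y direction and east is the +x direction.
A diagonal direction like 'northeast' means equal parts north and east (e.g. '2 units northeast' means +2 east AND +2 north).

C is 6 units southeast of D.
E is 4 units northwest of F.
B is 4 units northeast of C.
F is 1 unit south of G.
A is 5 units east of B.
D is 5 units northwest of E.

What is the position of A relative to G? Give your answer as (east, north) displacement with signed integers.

Place G at the origin (east=0, north=0).
  F is 1 unit south of G: delta (east=+0, north=-1); F at (east=0, north=-1).
  E is 4 units northwest of F: delta (east=-4, north=+4); E at (east=-4, north=3).
  D is 5 units northwest of E: delta (east=-5, north=+5); D at (east=-9, north=8).
  C is 6 units southeast of D: delta (east=+6, north=-6); C at (east=-3, north=2).
  B is 4 units northeast of C: delta (east=+4, north=+4); B at (east=1, north=6).
  A is 5 units east of B: delta (east=+5, north=+0); A at (east=6, north=6).
Therefore A relative to G: (east=6, north=6).

Answer: A is at (east=6, north=6) relative to G.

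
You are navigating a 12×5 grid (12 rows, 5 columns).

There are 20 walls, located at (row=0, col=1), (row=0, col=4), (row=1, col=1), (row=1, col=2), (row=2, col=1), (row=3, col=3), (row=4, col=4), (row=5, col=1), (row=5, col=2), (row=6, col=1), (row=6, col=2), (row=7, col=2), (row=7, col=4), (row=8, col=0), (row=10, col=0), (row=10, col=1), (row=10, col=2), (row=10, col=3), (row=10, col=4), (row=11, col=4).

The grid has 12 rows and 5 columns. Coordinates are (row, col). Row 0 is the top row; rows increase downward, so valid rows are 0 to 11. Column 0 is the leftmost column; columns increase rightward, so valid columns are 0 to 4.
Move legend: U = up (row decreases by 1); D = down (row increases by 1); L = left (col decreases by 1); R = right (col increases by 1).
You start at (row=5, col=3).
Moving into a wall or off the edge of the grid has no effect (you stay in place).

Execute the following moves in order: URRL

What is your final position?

Answer: Final position: (row=4, col=2)

Derivation:
Start: (row=5, col=3)
  U (up): (row=5, col=3) -> (row=4, col=3)
  R (right): blocked, stay at (row=4, col=3)
  R (right): blocked, stay at (row=4, col=3)
  L (left): (row=4, col=3) -> (row=4, col=2)
Final: (row=4, col=2)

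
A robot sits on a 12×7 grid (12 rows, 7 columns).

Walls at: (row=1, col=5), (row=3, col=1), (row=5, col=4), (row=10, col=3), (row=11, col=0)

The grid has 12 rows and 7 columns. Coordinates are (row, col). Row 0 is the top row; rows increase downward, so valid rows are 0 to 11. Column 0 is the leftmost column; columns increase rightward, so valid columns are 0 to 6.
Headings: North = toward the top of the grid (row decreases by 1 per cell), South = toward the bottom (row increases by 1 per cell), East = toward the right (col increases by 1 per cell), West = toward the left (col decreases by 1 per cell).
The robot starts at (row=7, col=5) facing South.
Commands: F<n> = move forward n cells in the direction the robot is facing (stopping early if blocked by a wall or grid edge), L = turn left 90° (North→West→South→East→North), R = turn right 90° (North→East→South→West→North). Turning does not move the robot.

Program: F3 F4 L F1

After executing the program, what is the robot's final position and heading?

Start: (row=7, col=5), facing South
  F3: move forward 3, now at (row=10, col=5)
  F4: move forward 1/4 (blocked), now at (row=11, col=5)
  L: turn left, now facing East
  F1: move forward 1, now at (row=11, col=6)
Final: (row=11, col=6), facing East

Answer: Final position: (row=11, col=6), facing East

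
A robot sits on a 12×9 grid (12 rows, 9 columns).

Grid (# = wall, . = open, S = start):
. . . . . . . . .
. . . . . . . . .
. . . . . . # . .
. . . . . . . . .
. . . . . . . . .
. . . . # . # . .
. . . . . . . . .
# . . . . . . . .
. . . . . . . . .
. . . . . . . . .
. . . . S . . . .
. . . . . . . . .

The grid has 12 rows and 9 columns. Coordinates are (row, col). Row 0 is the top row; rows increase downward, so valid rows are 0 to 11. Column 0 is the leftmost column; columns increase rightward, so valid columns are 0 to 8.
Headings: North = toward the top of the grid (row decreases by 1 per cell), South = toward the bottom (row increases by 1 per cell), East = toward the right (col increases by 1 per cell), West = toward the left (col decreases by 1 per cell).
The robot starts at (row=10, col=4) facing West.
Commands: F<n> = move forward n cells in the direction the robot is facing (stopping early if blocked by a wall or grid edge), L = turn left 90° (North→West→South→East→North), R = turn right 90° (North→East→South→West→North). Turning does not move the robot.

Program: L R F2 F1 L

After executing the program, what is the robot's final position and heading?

Start: (row=10, col=4), facing West
  L: turn left, now facing South
  R: turn right, now facing West
  F2: move forward 2, now at (row=10, col=2)
  F1: move forward 1, now at (row=10, col=1)
  L: turn left, now facing South
Final: (row=10, col=1), facing South

Answer: Final position: (row=10, col=1), facing South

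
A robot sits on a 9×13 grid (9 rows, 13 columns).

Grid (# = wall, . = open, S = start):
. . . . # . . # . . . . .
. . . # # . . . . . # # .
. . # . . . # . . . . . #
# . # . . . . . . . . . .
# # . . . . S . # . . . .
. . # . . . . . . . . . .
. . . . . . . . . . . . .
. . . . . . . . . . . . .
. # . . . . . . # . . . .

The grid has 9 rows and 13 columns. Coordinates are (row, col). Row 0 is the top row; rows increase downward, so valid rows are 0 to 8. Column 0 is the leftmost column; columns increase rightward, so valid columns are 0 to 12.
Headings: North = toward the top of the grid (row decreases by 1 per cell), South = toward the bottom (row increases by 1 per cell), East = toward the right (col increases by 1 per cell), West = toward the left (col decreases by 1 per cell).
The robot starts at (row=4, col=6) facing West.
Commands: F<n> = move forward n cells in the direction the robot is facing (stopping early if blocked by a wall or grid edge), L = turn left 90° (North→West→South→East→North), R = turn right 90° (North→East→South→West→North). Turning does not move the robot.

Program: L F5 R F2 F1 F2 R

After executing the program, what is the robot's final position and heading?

Answer: Final position: (row=8, col=2), facing North

Derivation:
Start: (row=4, col=6), facing West
  L: turn left, now facing South
  F5: move forward 4/5 (blocked), now at (row=8, col=6)
  R: turn right, now facing West
  F2: move forward 2, now at (row=8, col=4)
  F1: move forward 1, now at (row=8, col=3)
  F2: move forward 1/2 (blocked), now at (row=8, col=2)
  R: turn right, now facing North
Final: (row=8, col=2), facing North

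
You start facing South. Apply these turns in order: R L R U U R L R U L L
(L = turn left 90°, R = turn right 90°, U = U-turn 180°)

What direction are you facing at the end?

Start: South
  R (right (90° clockwise)) -> West
  L (left (90° counter-clockwise)) -> South
  R (right (90° clockwise)) -> West
  U (U-turn (180°)) -> East
  U (U-turn (180°)) -> West
  R (right (90° clockwise)) -> North
  L (left (90° counter-clockwise)) -> West
  R (right (90° clockwise)) -> North
  U (U-turn (180°)) -> South
  L (left (90° counter-clockwise)) -> East
  L (left (90° counter-clockwise)) -> North
Final: North

Answer: Final heading: North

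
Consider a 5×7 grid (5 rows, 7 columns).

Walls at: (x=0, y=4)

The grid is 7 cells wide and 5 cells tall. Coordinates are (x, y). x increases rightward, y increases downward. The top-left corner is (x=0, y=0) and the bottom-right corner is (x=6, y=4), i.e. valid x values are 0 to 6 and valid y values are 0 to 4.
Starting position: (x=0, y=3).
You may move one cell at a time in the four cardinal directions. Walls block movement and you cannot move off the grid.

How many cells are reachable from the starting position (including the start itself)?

BFS flood-fill from (x=0, y=3):
  Distance 0: (x=0, y=3)
  Distance 1: (x=0, y=2), (x=1, y=3)
  Distance 2: (x=0, y=1), (x=1, y=2), (x=2, y=3), (x=1, y=4)
  Distance 3: (x=0, y=0), (x=1, y=1), (x=2, y=2), (x=3, y=3), (x=2, y=4)
  Distance 4: (x=1, y=0), (x=2, y=1), (x=3, y=2), (x=4, y=3), (x=3, y=4)
  Distance 5: (x=2, y=0), (x=3, y=1), (x=4, y=2), (x=5, y=3), (x=4, y=4)
  Distance 6: (x=3, y=0), (x=4, y=1), (x=5, y=2), (x=6, y=3), (x=5, y=4)
  Distance 7: (x=4, y=0), (x=5, y=1), (x=6, y=2), (x=6, y=4)
  Distance 8: (x=5, y=0), (x=6, y=1)
  Distance 9: (x=6, y=0)
Total reachable: 34 (grid has 34 open cells total)

Answer: Reachable cells: 34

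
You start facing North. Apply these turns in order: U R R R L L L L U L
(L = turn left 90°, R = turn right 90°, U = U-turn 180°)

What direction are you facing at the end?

Start: North
  U (U-turn (180°)) -> South
  R (right (90° clockwise)) -> West
  R (right (90° clockwise)) -> North
  R (right (90° clockwise)) -> East
  L (left (90° counter-clockwise)) -> North
  L (left (90° counter-clockwise)) -> West
  L (left (90° counter-clockwise)) -> South
  L (left (90° counter-clockwise)) -> East
  U (U-turn (180°)) -> West
  L (left (90° counter-clockwise)) -> South
Final: South

Answer: Final heading: South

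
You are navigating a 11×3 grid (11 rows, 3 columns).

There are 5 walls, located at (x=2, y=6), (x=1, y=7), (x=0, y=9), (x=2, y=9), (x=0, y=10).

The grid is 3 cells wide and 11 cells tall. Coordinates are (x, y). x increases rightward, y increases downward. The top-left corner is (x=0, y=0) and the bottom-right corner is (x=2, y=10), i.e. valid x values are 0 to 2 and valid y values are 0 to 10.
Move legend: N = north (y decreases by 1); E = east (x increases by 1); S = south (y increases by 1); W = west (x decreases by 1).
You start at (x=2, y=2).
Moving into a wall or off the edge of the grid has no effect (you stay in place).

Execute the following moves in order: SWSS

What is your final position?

Start: (x=2, y=2)
  S (south): (x=2, y=2) -> (x=2, y=3)
  W (west): (x=2, y=3) -> (x=1, y=3)
  S (south): (x=1, y=3) -> (x=1, y=4)
  S (south): (x=1, y=4) -> (x=1, y=5)
Final: (x=1, y=5)

Answer: Final position: (x=1, y=5)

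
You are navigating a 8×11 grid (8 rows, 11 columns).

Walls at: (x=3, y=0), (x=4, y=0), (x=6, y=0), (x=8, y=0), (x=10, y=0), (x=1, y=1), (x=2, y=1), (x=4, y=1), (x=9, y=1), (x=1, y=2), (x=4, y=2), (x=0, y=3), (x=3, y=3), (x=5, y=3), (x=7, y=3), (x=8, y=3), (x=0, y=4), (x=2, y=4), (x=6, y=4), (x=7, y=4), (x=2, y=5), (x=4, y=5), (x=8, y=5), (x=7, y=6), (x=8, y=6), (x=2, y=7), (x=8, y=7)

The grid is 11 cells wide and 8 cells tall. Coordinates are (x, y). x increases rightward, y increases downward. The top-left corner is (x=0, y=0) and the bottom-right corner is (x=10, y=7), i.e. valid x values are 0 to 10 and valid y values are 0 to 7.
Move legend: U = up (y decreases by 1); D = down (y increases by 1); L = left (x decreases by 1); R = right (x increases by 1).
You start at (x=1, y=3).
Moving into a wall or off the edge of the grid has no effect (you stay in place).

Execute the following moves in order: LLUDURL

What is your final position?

Answer: Final position: (x=1, y=3)

Derivation:
Start: (x=1, y=3)
  L (left): blocked, stay at (x=1, y=3)
  L (left): blocked, stay at (x=1, y=3)
  U (up): blocked, stay at (x=1, y=3)
  D (down): (x=1, y=3) -> (x=1, y=4)
  U (up): (x=1, y=4) -> (x=1, y=3)
  R (right): (x=1, y=3) -> (x=2, y=3)
  L (left): (x=2, y=3) -> (x=1, y=3)
Final: (x=1, y=3)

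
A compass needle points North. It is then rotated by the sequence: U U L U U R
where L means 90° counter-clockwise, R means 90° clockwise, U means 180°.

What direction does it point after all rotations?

Start: North
  U (U-turn (180°)) -> South
  U (U-turn (180°)) -> North
  L (left (90° counter-clockwise)) -> West
  U (U-turn (180°)) -> East
  U (U-turn (180°)) -> West
  R (right (90° clockwise)) -> North
Final: North

Answer: Final heading: North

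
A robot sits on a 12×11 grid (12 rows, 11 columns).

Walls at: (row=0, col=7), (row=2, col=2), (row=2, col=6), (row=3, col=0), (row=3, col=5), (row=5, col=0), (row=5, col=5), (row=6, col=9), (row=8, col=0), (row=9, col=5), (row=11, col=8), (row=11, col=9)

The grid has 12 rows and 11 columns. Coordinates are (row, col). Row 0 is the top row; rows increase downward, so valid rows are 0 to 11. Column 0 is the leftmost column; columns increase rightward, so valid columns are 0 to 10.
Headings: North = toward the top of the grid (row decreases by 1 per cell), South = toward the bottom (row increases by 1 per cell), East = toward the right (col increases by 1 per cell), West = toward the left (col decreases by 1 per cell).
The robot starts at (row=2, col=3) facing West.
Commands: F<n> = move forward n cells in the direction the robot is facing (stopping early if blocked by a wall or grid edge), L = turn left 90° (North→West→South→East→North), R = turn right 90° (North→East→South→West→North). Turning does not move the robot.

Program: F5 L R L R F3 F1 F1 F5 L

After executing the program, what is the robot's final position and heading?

Answer: Final position: (row=2, col=3), facing South

Derivation:
Start: (row=2, col=3), facing West
  F5: move forward 0/5 (blocked), now at (row=2, col=3)
  L: turn left, now facing South
  R: turn right, now facing West
  L: turn left, now facing South
  R: turn right, now facing West
  F3: move forward 0/3 (blocked), now at (row=2, col=3)
  F1: move forward 0/1 (blocked), now at (row=2, col=3)
  F1: move forward 0/1 (blocked), now at (row=2, col=3)
  F5: move forward 0/5 (blocked), now at (row=2, col=3)
  L: turn left, now facing South
Final: (row=2, col=3), facing South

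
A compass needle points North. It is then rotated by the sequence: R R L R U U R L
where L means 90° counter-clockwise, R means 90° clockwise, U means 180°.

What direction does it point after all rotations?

Answer: Final heading: South

Derivation:
Start: North
  R (right (90° clockwise)) -> East
  R (right (90° clockwise)) -> South
  L (left (90° counter-clockwise)) -> East
  R (right (90° clockwise)) -> South
  U (U-turn (180°)) -> North
  U (U-turn (180°)) -> South
  R (right (90° clockwise)) -> West
  L (left (90° counter-clockwise)) -> South
Final: South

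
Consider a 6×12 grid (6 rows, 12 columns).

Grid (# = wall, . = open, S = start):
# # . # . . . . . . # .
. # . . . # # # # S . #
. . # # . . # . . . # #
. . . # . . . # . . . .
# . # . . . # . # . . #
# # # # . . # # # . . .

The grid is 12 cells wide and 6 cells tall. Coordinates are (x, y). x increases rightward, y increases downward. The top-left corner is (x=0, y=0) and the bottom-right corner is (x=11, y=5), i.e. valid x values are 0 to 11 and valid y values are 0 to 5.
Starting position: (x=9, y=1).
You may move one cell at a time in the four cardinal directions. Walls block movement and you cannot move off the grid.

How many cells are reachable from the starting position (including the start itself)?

Answer: Reachable cells: 34

Derivation:
BFS flood-fill from (x=9, y=1):
  Distance 0: (x=9, y=1)
  Distance 1: (x=9, y=0), (x=10, y=1), (x=9, y=2)
  Distance 2: (x=8, y=0), (x=8, y=2), (x=9, y=3)
  Distance 3: (x=7, y=0), (x=7, y=2), (x=8, y=3), (x=10, y=3), (x=9, y=4)
  Distance 4: (x=6, y=0), (x=11, y=3), (x=10, y=4), (x=9, y=5)
  Distance 5: (x=5, y=0), (x=10, y=5)
  Distance 6: (x=4, y=0), (x=11, y=5)
  Distance 7: (x=4, y=1)
  Distance 8: (x=3, y=1), (x=4, y=2)
  Distance 9: (x=2, y=1), (x=5, y=2), (x=4, y=3)
  Distance 10: (x=2, y=0), (x=5, y=3), (x=4, y=4)
  Distance 11: (x=6, y=3), (x=3, y=4), (x=5, y=4), (x=4, y=5)
  Distance 12: (x=5, y=5)
Total reachable: 34 (grid has 43 open cells total)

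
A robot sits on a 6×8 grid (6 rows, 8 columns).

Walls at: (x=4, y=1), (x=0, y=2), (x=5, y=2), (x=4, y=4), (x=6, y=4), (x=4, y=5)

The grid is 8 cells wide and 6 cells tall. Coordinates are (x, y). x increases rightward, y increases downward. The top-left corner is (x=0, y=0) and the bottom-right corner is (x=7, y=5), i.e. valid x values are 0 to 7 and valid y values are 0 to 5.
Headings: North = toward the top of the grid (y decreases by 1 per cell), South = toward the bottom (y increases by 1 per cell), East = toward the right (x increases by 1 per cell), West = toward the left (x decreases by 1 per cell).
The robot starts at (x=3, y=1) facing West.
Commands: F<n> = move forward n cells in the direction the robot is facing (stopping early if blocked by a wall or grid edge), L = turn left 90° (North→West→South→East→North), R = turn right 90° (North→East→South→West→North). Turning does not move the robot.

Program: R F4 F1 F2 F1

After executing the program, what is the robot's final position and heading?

Start: (x=3, y=1), facing West
  R: turn right, now facing North
  F4: move forward 1/4 (blocked), now at (x=3, y=0)
  F1: move forward 0/1 (blocked), now at (x=3, y=0)
  F2: move forward 0/2 (blocked), now at (x=3, y=0)
  F1: move forward 0/1 (blocked), now at (x=3, y=0)
Final: (x=3, y=0), facing North

Answer: Final position: (x=3, y=0), facing North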